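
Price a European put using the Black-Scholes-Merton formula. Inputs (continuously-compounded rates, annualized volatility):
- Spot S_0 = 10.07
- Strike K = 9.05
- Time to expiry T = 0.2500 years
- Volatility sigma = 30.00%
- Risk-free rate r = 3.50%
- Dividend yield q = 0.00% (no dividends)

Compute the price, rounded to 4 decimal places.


Answer: Price = 0.1802

Derivation:
d1 = (ln(S/K) + (r - q + 0.5*sigma^2) * T) / (sigma * sqrt(T)) = 0.84530633
d2 = d1 - sigma * sqrt(T) = 0.69530633
exp(-rT) = 0.99128817; exp(-qT) = 1.00000000
P = K * exp(-rT) * N(-d2) - S_0 * exp(-qT) * N(-d1)
N(-d1) = 0.19896991; N(-d2) = 0.24343168
P = 9.0500 * 0.99128817 * 0.24343168 - 10.0700 * 1.00000000 * 0.19896991 = 0.1802


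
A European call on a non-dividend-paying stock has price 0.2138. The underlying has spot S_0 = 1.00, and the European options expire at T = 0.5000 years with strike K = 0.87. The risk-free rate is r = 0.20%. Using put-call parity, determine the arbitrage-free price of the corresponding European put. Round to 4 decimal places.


Answer: Put price = 0.0829

Derivation:
Put-call parity: C - P = S_0 * exp(-qT) - K * exp(-rT).
S_0 * exp(-qT) = 1.0000 * 1.00000000 = 1.00000000
K * exp(-rT) = 0.8700 * 0.99900050 = 0.86913043
P = C - S*exp(-qT) + K*exp(-rT)
P = 0.2138 - 1.00000000 + 0.86913043 = 0.0829


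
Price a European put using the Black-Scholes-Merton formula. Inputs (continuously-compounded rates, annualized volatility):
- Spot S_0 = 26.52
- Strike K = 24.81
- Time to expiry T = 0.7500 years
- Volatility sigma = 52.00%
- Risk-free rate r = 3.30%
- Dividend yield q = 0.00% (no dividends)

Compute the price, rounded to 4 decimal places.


d1 = (ln(S/K) + (r - q + 0.5*sigma^2) * T) / (sigma * sqrt(T)) = 0.42813269
d2 = d1 - sigma * sqrt(T) = -0.02220052
exp(-rT) = 0.97555377; exp(-qT) = 1.00000000
P = K * exp(-rT) * N(-d2) - S_0 * exp(-qT) * N(-d1)
N(-d1) = 0.33427726; N(-d2) = 0.50885600
P = 24.8100 * 0.97555377 * 0.50885600 - 26.5200 * 1.00000000 * 0.33427726 = 3.4511

Answer: Price = 3.4511


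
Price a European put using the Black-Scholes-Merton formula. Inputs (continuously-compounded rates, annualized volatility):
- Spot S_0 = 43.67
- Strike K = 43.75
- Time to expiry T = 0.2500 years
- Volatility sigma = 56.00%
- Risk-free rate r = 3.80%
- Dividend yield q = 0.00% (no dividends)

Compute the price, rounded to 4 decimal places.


Answer: Price = 4.6786

Derivation:
d1 = (ln(S/K) + (r - q + 0.5*sigma^2) * T) / (sigma * sqrt(T)) = 0.16739198
d2 = d1 - sigma * sqrt(T) = -0.11260802
exp(-rT) = 0.99054498; exp(-qT) = 1.00000000
P = K * exp(-rT) * N(-d2) - S_0 * exp(-qT) * N(-d1)
N(-d1) = 0.43353082; N(-d2) = 0.54482934
P = 43.7500 * 0.99054498 * 0.54482934 - 43.6700 * 1.00000000 * 0.43353082 = 4.6786


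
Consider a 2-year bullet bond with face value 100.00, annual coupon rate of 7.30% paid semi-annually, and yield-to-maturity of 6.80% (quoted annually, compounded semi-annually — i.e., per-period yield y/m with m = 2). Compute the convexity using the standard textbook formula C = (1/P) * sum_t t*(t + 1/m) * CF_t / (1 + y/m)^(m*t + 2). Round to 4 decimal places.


Answer: Convexity = 4.3574

Derivation:
Coupon per period c = face * coupon_rate / m = 3.650000
Periods per year m = 2; per-period yield y/m = 0.034000
Number of cashflows N = 4
Cashflows (t years, CF_t, discount factor 1/(1+y/m)^(m*t), PV):
  t = 0.5000: CF_t = 3.650000, DF = 0.967118, PV = 3.529981
  t = 1.0000: CF_t = 3.650000, DF = 0.935317, PV = 3.413908
  t = 1.5000: CF_t = 3.650000, DF = 0.904562, PV = 3.301652
  t = 2.0000: CF_t = 103.650000, DF = 0.874818, PV = 90.674914
Price P = sum_t PV_t = 100.920454
Convexity numerator sum_t t*(t + 1/m) * CF_t / (1+y/m)^(m*t + 2):
  t = 0.5000: term = 1.650826
  t = 1.0000: term = 4.789630
  t = 1.5000: term = 9.264275
  t = 2.0000: term = 424.049034
Convexity = (1/P) * sum = 439.753765 / 100.920454 = 4.357430


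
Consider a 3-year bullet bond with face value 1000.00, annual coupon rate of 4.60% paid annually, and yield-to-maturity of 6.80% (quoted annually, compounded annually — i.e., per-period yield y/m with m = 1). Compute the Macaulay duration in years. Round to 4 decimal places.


Coupon per period c = face * coupon_rate / m = 46.000000
Periods per year m = 1; per-period yield y/m = 0.068000
Number of cashflows N = 3
Cashflows (t years, CF_t, discount factor 1/(1+y/m)^(m*t), PV):
  t = 1.0000: CF_t = 46.000000, DF = 0.936330, PV = 43.071161
  t = 2.0000: CF_t = 46.000000, DF = 0.876713, PV = 40.328802
  t = 3.0000: CF_t = 1046.000000, DF = 0.820892, PV = 858.653464
Price P = sum_t PV_t = 942.053428
Macaulay numerator sum_t t * PV_t:
  t * PV_t at t = 1.0000: 43.071161
  t * PV_t at t = 2.0000: 80.657605
  t * PV_t at t = 3.0000: 2575.960393
Macaulay duration D = (sum_t t * PV_t) / P = 2699.689159 / 942.053428 = 2.865750

Answer: Macaulay duration = 2.8657 years


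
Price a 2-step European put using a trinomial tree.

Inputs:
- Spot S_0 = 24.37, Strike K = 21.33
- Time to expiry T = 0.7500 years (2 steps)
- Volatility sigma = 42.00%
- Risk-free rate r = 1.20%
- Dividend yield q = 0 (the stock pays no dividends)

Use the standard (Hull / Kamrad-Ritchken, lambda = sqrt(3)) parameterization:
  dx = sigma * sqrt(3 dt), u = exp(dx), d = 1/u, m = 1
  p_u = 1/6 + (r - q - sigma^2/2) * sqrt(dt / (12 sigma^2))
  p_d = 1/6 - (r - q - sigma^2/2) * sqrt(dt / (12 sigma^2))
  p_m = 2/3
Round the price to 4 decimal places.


dt = T/N = 0.375000; dx = sigma*sqrt(3*dt) = 0.445477
u = exp(dx) = 1.561235; d = 1/u = 0.640519
p_u = 0.134594, p_m = 0.666667, p_d = 0.198739
Discount per step: exp(-r*dt) = 0.995510
Stock lattice S(k, j) with j the centered position index:
  k=0: S(0,+0) = 24.3700
  k=1: S(1,-1) = 15.6094; S(1,+0) = 24.3700; S(1,+1) = 38.0473
  k=2: S(2,-2) = 9.9981; S(2,-1) = 15.6094; S(2,+0) = 24.3700; S(2,+1) = 38.0473; S(2,+2) = 59.4008
Terminal payoffs V(N, j) = max(K - S_T, 0):
  V(2,-2) = 11.331868; V(2,-1) = 5.720564; V(2,+0) = 0.000000; V(2,+1) = 0.000000; V(2,+2) = 0.000000
Backward induction: V(k, j) = exp(-r*dt) * [p_u * V(k+1, j+1) + p_m * V(k+1, j) + p_d * V(k+1, j-1)]
  V(1,-1) = exp(-r*dt) * [p_u*0.000000 + p_m*5.720564 + p_d*11.331868] = 6.038559
  V(1,+0) = exp(-r*dt) * [p_u*0.000000 + p_m*0.000000 + p_d*5.720564] = 1.131795
  V(1,+1) = exp(-r*dt) * [p_u*0.000000 + p_m*0.000000 + p_d*0.000000] = 0.000000
  V(0,+0) = exp(-r*dt) * [p_u*0.000000 + p_m*1.131795 + p_d*6.038559] = 1.945851

Answer: Price = V(0,0) = 1.9459


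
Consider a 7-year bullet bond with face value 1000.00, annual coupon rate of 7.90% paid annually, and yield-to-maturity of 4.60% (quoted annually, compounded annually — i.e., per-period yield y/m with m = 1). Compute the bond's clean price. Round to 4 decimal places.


Answer: Price = 1193.7495

Derivation:
Coupon per period c = face * coupon_rate / m = 79.000000
Periods per year m = 1; per-period yield y/m = 0.046000
Number of cashflows N = 7
Cashflows (t years, CF_t, discount factor 1/(1+y/m)^(m*t), PV):
  t = 1.0000: CF_t = 79.000000, DF = 0.956023, PV = 75.525813
  t = 2.0000: CF_t = 79.000000, DF = 0.913980, PV = 72.204410
  t = 3.0000: CF_t = 79.000000, DF = 0.873786, PV = 69.029072
  t = 4.0000: CF_t = 79.000000, DF = 0.835359, PV = 65.993377
  t = 5.0000: CF_t = 79.000000, DF = 0.798623, PV = 63.091183
  t = 6.0000: CF_t = 79.000000, DF = 0.763501, PV = 60.316618
  t = 7.0000: CF_t = 1079.000000, DF = 0.729925, PV = 787.589020
Price P = sum_t PV_t = 1193.749493


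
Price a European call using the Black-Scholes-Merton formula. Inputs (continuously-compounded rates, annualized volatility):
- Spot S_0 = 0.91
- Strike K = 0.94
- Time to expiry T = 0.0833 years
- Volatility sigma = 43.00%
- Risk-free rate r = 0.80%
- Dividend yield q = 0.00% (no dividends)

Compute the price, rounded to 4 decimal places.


d1 = (ln(S/K) + (r - q + 0.5*sigma^2) * T) / (sigma * sqrt(T)) = -0.19393012
d2 = d1 - sigma * sqrt(T) = -0.31803560
exp(-rT) = 0.99933382; exp(-qT) = 1.00000000
C = S_0 * exp(-qT) * N(d1) - K * exp(-rT) * N(d2)
N(d1) = 0.42311530; N(d2) = 0.37522897
C = 0.9100 * 1.00000000 * 0.42311530 - 0.9400 * 0.99933382 * 0.37522897 = 0.0326

Answer: Price = 0.0326


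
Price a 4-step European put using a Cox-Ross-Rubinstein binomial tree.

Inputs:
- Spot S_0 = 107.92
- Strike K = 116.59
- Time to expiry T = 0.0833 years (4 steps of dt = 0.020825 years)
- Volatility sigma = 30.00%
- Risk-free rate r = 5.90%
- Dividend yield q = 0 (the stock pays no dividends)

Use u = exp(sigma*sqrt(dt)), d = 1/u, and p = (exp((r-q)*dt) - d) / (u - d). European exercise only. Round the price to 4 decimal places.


dt = T/N = 0.020825
u = exp(sigma*sqrt(dt)) = 1.044243; d = 1/u = 0.957631
p = (exp((r-q)*dt) - d) / (u - d) = 0.503373
Discount per step: exp(-r*dt) = 0.998772
Stock lattice S(k, i) with i counting down-moves:
  k=0: S(0,0) = 107.9200
  k=1: S(1,0) = 112.6947; S(1,1) = 103.3476
  k=2: S(2,0) = 117.6807; S(2,1) = 107.9200; S(2,2) = 98.9688
  k=3: S(3,0) = 122.8873; S(3,1) = 112.6947; S(3,2) = 103.3476; S(3,3) = 94.7756
  k=4: S(4,0) = 128.3243; S(4,1) = 117.6807; S(4,2) = 107.9200; S(4,3) = 98.9688; S(4,4) = 90.7601
Terminal payoffs V(N, i) = max(K - S_T, 0):
  V(4,0) = 0.000000; V(4,1) = 0.000000; V(4,2) = 8.670000; V(4,3) = 17.621166; V(4,4) = 25.829899
Backward induction: V(k, i) = exp(-r*dt) * [p * V(k+1, i) + (1-p) * V(k+1, i+1)].
  V(3,0) = exp(-r*dt) * [p*0.000000 + (1-p)*0.000000] = 0.000000
  V(3,1) = exp(-r*dt) * [p*0.000000 + (1-p)*8.670000] = 4.300467
  V(3,2) = exp(-r*dt) * [p*8.670000 + (1-p)*17.621166] = 13.099284
  V(3,3) = exp(-r*dt) * [p*17.621166 + (1-p)*25.829899] = 21.671200
  V(2,0) = exp(-r*dt) * [p*0.000000 + (1-p)*4.300467] = 2.133105
  V(2,1) = exp(-r*dt) * [p*4.300467 + (1-p)*13.099284] = 8.659550
  V(2,2) = exp(-r*dt) * [p*13.099284 + (1-p)*21.671200] = 17.335015
  V(1,0) = exp(-r*dt) * [p*2.133105 + (1-p)*8.659550] = 5.367713
  V(1,1) = exp(-r*dt) * [p*8.659550 + (1-p)*17.335015] = 12.952095
  V(0,0) = exp(-r*dt) * [p*5.367713 + (1-p)*12.952095] = 9.123104

Answer: Price = V(0,0) = 9.1231


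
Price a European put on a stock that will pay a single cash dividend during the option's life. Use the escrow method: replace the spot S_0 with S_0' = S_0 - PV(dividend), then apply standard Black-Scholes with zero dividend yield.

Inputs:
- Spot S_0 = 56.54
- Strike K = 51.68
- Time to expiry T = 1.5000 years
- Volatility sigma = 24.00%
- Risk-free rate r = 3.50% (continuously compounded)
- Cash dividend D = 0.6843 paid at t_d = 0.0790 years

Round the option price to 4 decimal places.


Answer: Price = 3.3043

Derivation:
PV(D) = D * exp(-r * t_d) = 0.6843 * 0.99723882 = 0.68241052
S_0' = S_0 - PV(D) = 56.5400 - 0.68241052 = 55.85758948
d1 = (ln(S_0'/K) + (r + sigma^2/2)*T) / (sigma*sqrt(T)) = 0.59003631
d2 = d1 - sigma*sqrt(T) = 0.29609754
exp(-rT) = 0.94885432
N(-d1) = 0.27758315; N(-d2) = 0.38357780
P = K * exp(-rT) * N(-d2) - S_0' * N(-d1) = 51.6800 * 0.94885432 * 0.38357780 - 55.85758948 * 0.27758315 = 3.3043


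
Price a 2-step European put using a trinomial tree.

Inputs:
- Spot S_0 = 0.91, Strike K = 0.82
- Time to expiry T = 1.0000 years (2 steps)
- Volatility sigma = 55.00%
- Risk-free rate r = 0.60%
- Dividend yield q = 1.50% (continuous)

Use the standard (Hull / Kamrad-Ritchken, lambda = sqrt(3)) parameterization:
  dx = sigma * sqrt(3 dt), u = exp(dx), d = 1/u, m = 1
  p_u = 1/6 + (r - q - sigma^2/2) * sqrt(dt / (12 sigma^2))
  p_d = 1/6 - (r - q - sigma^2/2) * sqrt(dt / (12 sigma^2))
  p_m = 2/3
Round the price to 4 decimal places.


Answer: Price = V(0,0) = 0.1364

Derivation:
dt = T/N = 0.500000; dx = sigma*sqrt(3*dt) = 0.673610
u = exp(dx) = 1.961304; d = 1/u = 0.509865
p_u = 0.107192, p_m = 0.666667, p_d = 0.226141
Discount per step: exp(-r*dt) = 0.997004
Stock lattice S(k, j) with j the centered position index:
  k=0: S(0,+0) = 0.9100
  k=1: S(1,-1) = 0.4640; S(1,+0) = 0.9100; S(1,+1) = 1.7848
  k=2: S(2,-2) = 0.2366; S(2,-1) = 0.4640; S(2,+0) = 0.9100; S(2,+1) = 1.7848; S(2,+2) = 3.5005
Terminal payoffs V(N, j) = max(K - S_T, 0):
  V(2,-2) = 0.583434; V(2,-1) = 0.356023; V(2,+0) = 0.000000; V(2,+1) = 0.000000; V(2,+2) = 0.000000
Backward induction: V(k, j) = exp(-r*dt) * [p_u * V(k+1, j+1) + p_m * V(k+1, j) + p_d * V(k+1, j-1)]
  V(1,-1) = exp(-r*dt) * [p_u*0.000000 + p_m*0.356023 + p_d*0.583434] = 0.368181
  V(1,+0) = exp(-r*dt) * [p_u*0.000000 + p_m*0.000000 + p_d*0.356023] = 0.080270
  V(1,+1) = exp(-r*dt) * [p_u*0.000000 + p_m*0.000000 + p_d*0.000000] = 0.000000
  V(0,+0) = exp(-r*dt) * [p_u*0.000000 + p_m*0.080270 + p_d*0.368181] = 0.136365


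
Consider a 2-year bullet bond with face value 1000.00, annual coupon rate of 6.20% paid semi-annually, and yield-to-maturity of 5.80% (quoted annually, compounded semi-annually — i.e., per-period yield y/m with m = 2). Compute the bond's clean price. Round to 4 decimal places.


Answer: Price = 1007.4520

Derivation:
Coupon per period c = face * coupon_rate / m = 31.000000
Periods per year m = 2; per-period yield y/m = 0.029000
Number of cashflows N = 4
Cashflows (t years, CF_t, discount factor 1/(1+y/m)^(m*t), PV):
  t = 0.5000: CF_t = 31.000000, DF = 0.971817, PV = 30.126336
  t = 1.0000: CF_t = 31.000000, DF = 0.944429, PV = 29.277295
  t = 1.5000: CF_t = 31.000000, DF = 0.917812, PV = 28.452181
  t = 2.0000: CF_t = 1031.000000, DF = 0.891946, PV = 919.596196
Price P = sum_t PV_t = 1007.452009


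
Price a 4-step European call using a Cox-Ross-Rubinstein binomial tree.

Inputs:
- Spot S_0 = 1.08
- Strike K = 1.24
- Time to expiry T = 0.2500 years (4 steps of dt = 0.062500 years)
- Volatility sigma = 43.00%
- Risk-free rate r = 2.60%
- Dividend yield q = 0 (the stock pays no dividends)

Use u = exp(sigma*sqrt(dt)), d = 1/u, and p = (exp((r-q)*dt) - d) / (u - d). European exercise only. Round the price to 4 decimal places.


dt = T/N = 0.062500
u = exp(sigma*sqrt(dt)) = 1.113491; d = 1/u = 0.898077
p = (exp((r-q)*dt) - d) / (u - d) = 0.480701
Discount per step: exp(-r*dt) = 0.998376
Stock lattice S(k, i) with i counting down-moves:
  k=0: S(0,0) = 1.0800
  k=1: S(1,0) = 1.2026; S(1,1) = 0.9699
  k=2: S(2,0) = 1.3391; S(2,1) = 1.0800; S(2,2) = 0.8711
  k=3: S(3,0) = 1.4910; S(3,1) = 1.2026; S(3,2) = 0.9699; S(3,3) = 0.7823
  k=4: S(4,0) = 1.6602; S(4,1) = 1.3391; S(4,2) = 1.0800; S(4,3) = 0.8711; S(4,4) = 0.7025
Terminal payoffs V(N, i) = max(S_T - K, 0):
  V(4,0) = 0.420238; V(4,1) = 0.099051; V(4,2) = 0.000000; V(4,3) = 0.000000; V(4,4) = 0.000000
Backward induction: V(k, i) = exp(-r*dt) * [p * V(k+1, i) + (1-p) * V(k+1, i+1)].
  V(3,0) = exp(-r*dt) * [p*0.420238 + (1-p)*0.099051] = 0.253034
  V(3,1) = exp(-r*dt) * [p*0.099051 + (1-p)*0.000000] = 0.047536
  V(3,2) = exp(-r*dt) * [p*0.000000 + (1-p)*0.000000] = 0.000000
  V(3,3) = exp(-r*dt) * [p*0.000000 + (1-p)*0.000000] = 0.000000
  V(2,0) = exp(-r*dt) * [p*0.253034 + (1-p)*0.047536] = 0.146082
  V(2,1) = exp(-r*dt) * [p*0.047536 + (1-p)*0.000000] = 0.022814
  V(2,2) = exp(-r*dt) * [p*0.000000 + (1-p)*0.000000] = 0.000000
  V(1,0) = exp(-r*dt) * [p*0.146082 + (1-p)*0.022814] = 0.081936
  V(1,1) = exp(-r*dt) * [p*0.022814 + (1-p)*0.000000] = 0.010949
  V(0,0) = exp(-r*dt) * [p*0.081936 + (1-p)*0.010949] = 0.044999

Answer: Price = V(0,0) = 0.0450


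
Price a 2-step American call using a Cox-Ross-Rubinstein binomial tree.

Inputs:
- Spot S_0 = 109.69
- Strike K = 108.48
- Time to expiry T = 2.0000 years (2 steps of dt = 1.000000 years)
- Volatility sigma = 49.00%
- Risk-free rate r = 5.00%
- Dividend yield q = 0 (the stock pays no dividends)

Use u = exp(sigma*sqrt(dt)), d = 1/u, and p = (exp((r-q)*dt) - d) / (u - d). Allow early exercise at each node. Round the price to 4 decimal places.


dt = T/N = 1.000000
u = exp(sigma*sqrt(dt)) = 1.632316; d = 1/u = 0.612626
p = (exp((r-q)*dt) - d) / (u - d) = 0.430175
Discount per step: exp(-r*dt) = 0.951229
Stock lattice S(k, i) with i counting down-moves:
  k=0: S(0,0) = 109.6900
  k=1: S(1,0) = 179.0488; S(1,1) = 67.1990
  k=2: S(2,0) = 292.2642; S(2,1) = 109.6900; S(2,2) = 41.1679
Terminal payoffs V(N, i) = max(S_T - K, 0):
  V(2,0) = 183.784205; V(2,1) = 1.210000; V(2,2) = 0.000000
Backward induction: V(k, i) = exp(-r*dt) * [p * V(k+1, i) + (1-p) * V(k+1, i+1)]; then take max(V_cont, immediate exercise) for American.
  V(1,0) = exp(-r*dt) * [p*183.784205 + (1-p)*1.210000] = 75.859398; exercise = 70.568766; V(1,0) = max -> 75.859398
  V(1,1) = exp(-r*dt) * [p*1.210000 + (1-p)*0.000000] = 0.495126; exercise = 0.000000; V(1,1) = max -> 0.495126
  V(0,0) = exp(-r*dt) * [p*75.859398 + (1-p)*0.495126] = 31.309645; exercise = 1.210000; V(0,0) = max -> 31.309645

Answer: Price = V(0,0) = 31.3096


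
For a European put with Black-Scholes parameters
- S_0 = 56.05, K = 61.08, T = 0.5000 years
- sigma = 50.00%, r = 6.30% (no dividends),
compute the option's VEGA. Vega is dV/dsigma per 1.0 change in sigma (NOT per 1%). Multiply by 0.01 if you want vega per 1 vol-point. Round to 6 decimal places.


Answer: Vega = 15.807305

Derivation:
d1 = 0.0227961869; d2 = -0.3307572037
phi(d1) = 0.3988386355; exp(-qT) = 1.0000000000; exp(-rT) = 0.9689909565
Vega = S * exp(-qT) * phi(d1) * sqrt(T) = 56.0500 * 1.0000000000 * 0.3988386355 * 0.7071067812 = 15.807305


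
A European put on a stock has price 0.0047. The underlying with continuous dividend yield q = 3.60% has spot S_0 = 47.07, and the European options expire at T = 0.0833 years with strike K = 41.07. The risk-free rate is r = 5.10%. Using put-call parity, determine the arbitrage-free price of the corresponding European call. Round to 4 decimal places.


Answer: Call price = 6.0379

Derivation:
Put-call parity: C - P = S_0 * exp(-qT) - K * exp(-rT).
S_0 * exp(-qT) = 47.0700 * 0.99700569 = 46.92905792
K * exp(-rT) = 41.0700 * 0.99576071 = 40.89589241
C = P + S*exp(-qT) - K*exp(-rT)
C = 0.0047 + 46.92905792 - 40.89589241 = 6.0379


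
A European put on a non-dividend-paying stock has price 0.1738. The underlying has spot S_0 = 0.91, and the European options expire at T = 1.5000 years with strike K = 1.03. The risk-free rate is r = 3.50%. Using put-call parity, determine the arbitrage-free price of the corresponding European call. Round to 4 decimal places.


Put-call parity: C - P = S_0 * exp(-qT) - K * exp(-rT).
S_0 * exp(-qT) = 0.9100 * 1.00000000 = 0.91000000
K * exp(-rT) = 1.0300 * 0.94885432 = 0.97731995
C = P + S*exp(-qT) - K*exp(-rT)
C = 0.1738 + 0.91000000 - 0.97731995 = 0.1065

Answer: Call price = 0.1065


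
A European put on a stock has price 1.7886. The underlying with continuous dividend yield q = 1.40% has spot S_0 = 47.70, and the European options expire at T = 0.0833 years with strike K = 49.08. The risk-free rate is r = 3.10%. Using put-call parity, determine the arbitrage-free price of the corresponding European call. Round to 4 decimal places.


Put-call parity: C - P = S_0 * exp(-qT) - K * exp(-rT).
S_0 * exp(-qT) = 47.7000 * 0.99883448 = 47.64440468
K * exp(-rT) = 49.0800 * 0.99742103 = 48.95342421
C = P + S*exp(-qT) - K*exp(-rT)
C = 1.7886 + 47.64440468 - 48.95342421 = 0.4796

Answer: Call price = 0.4796


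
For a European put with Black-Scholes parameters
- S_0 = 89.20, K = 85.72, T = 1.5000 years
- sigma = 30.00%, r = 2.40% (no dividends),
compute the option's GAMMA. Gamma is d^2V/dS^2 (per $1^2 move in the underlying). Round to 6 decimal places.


Answer: Gamma = 0.011281

Derivation:
d1 = 0.3899992353; d2 = 0.0225757739
phi(d1) = 0.3697277944; exp(-qT) = 1.0000000000; exp(-rT) = 0.9646402935
Gamma = exp(-qT) * phi(d1) / (S * sigma * sqrt(T)) = 1.0000000000 * 0.3697277944 / (89.2000 * 0.3000 * 1.2247448714) = 0.011281


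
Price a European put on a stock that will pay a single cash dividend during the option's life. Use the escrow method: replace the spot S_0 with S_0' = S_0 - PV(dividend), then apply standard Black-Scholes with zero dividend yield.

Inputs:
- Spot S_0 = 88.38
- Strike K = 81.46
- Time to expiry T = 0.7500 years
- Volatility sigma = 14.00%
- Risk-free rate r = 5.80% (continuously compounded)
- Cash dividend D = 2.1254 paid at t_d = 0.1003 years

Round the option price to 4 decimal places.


Answer: Price = 1.1289

Derivation:
PV(D) = D * exp(-r * t_d) = 2.1254 * 0.99419949 = 2.11307159
S_0' = S_0 - PV(D) = 88.3800 - 2.11307159 = 86.26692841
d1 = (ln(S_0'/K) + (r + sigma^2/2)*T) / (sigma*sqrt(T)) = 0.89228829
d2 = d1 - sigma*sqrt(T) = 0.77104473
exp(-rT) = 0.95743255
N(-d1) = 0.18611921; N(-d2) = 0.22034021
P = K * exp(-rT) * N(-d2) - S_0' * N(-d1) = 81.4600 * 0.95743255 * 0.22034021 - 86.26692841 * 0.18611921 = 1.1289


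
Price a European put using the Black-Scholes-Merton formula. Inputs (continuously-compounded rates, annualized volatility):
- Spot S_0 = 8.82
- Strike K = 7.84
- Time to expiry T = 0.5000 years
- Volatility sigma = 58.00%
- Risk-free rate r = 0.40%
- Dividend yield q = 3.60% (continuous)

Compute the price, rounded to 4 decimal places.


Answer: Price = 0.9606

Derivation:
d1 = (ln(S/K) + (r - q + 0.5*sigma^2) * T) / (sigma * sqrt(T)) = 0.45323847
d2 = d1 - sigma * sqrt(T) = 0.04311653
exp(-rT) = 0.99800200; exp(-qT) = 0.98216103
P = K * exp(-rT) * N(-d2) - S_0 * exp(-qT) * N(-d1)
N(-d1) = 0.32518852; N(-d2) = 0.48280432
P = 7.8400 * 0.99800200 * 0.48280432 - 8.8200 * 0.98216103 * 0.32518852 = 0.9606


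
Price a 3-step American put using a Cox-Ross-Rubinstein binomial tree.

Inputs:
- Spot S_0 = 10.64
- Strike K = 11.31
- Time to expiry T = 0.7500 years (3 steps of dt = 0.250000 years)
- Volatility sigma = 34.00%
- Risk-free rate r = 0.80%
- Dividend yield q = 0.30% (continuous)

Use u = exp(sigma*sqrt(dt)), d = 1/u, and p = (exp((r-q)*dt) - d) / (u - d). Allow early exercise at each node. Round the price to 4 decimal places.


Answer: Price = V(0,0) = 1.7013

Derivation:
dt = T/N = 0.250000
u = exp(sigma*sqrt(dt)) = 1.185305; d = 1/u = 0.843665
p = (exp((r-q)*dt) - d) / (u - d) = 0.461263
Discount per step: exp(-r*dt) = 0.998002
Stock lattice S(k, i) with i counting down-moves:
  k=0: S(0,0) = 10.6400
  k=1: S(1,0) = 12.6116; S(1,1) = 8.9766
  k=2: S(2,0) = 14.9486; S(2,1) = 10.6400; S(2,2) = 7.5732
  k=3: S(3,0) = 17.7187; S(3,1) = 12.6116; S(3,2) = 8.9766; S(3,3) = 6.3893
Terminal payoffs V(N, i) = max(K - S_T, 0):
  V(3,0) = 0.000000; V(3,1) = 0.000000; V(3,2) = 2.333406; V(3,3) = 4.920727
Backward induction: V(k, i) = exp(-r*dt) * [p * V(k+1, i) + (1-p) * V(k+1, i+1)]; then take max(V_cont, immediate exercise) for American.
  V(2,0) = exp(-r*dt) * [p*0.000000 + (1-p)*0.000000] = 0.000000; exercise = 0.000000; V(2,0) = max -> 0.000000
  V(2,1) = exp(-r*dt) * [p*0.000000 + (1-p)*2.333406] = 1.254580; exercise = 0.670000; V(2,1) = max -> 1.254580
  V(2,2) = exp(-r*dt) * [p*2.333406 + (1-p)*4.920727] = 3.719844; exercise = 3.736764; V(2,2) = max -> 3.736764
  V(1,0) = exp(-r*dt) * [p*0.000000 + (1-p)*1.254580] = 0.674538; exercise = 0.000000; V(1,0) = max -> 0.674538
  V(1,1) = exp(-r*dt) * [p*1.254580 + (1-p)*3.736764] = 2.586645; exercise = 2.333406; V(1,1) = max -> 2.586645
  V(0,0) = exp(-r*dt) * [p*0.674538 + (1-p)*2.586645] = 1.701255; exercise = 0.670000; V(0,0) = max -> 1.701255


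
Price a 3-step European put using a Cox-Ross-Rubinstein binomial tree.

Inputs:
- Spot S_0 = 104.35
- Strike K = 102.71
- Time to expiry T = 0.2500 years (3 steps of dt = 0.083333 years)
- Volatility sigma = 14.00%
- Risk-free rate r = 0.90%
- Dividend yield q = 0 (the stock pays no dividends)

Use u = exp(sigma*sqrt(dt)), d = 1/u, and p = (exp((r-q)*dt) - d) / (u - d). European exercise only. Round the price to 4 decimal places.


dt = T/N = 0.083333
u = exp(sigma*sqrt(dt)) = 1.041242; d = 1/u = 0.960391
p = (exp((r-q)*dt) - d) / (u - d) = 0.499178
Discount per step: exp(-r*dt) = 0.999250
Stock lattice S(k, i) with i counting down-moves:
  k=0: S(0,0) = 104.3500
  k=1: S(1,0) = 108.6536; S(1,1) = 100.2168
  k=2: S(2,0) = 113.1348; S(2,1) = 104.3500; S(2,2) = 96.2474
  k=3: S(3,0) = 117.8007; S(3,1) = 108.6536; S(3,2) = 100.2168; S(3,3) = 92.4351
Terminal payoffs V(N, i) = max(K - S_T, 0):
  V(3,0) = 0.000000; V(3,1) = 0.000000; V(3,2) = 2.493172; V(3,3) = 10.274872
Backward induction: V(k, i) = exp(-r*dt) * [p * V(k+1, i) + (1-p) * V(k+1, i+1)].
  V(2,0) = exp(-r*dt) * [p*0.000000 + (1-p)*0.000000] = 0.000000
  V(2,1) = exp(-r*dt) * [p*0.000000 + (1-p)*2.493172] = 1.247701
  V(2,2) = exp(-r*dt) * [p*2.493172 + (1-p)*10.274872] = 6.385631
  V(1,0) = exp(-r*dt) * [p*0.000000 + (1-p)*1.247701] = 0.624408
  V(1,1) = exp(-r*dt) * [p*1.247701 + (1-p)*6.385631] = 3.818027
  V(0,0) = exp(-r*dt) * [p*0.624408 + (1-p)*3.818027] = 2.222177

Answer: Price = V(0,0) = 2.2222


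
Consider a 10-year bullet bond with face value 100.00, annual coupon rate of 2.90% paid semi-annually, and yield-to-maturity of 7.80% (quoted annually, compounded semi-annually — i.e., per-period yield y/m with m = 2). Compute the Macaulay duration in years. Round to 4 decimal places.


Answer: Macaulay duration = 8.3893 years

Derivation:
Coupon per period c = face * coupon_rate / m = 1.450000
Periods per year m = 2; per-period yield y/m = 0.039000
Number of cashflows N = 20
Cashflows (t years, CF_t, discount factor 1/(1+y/m)^(m*t), PV):
  t = 0.5000: CF_t = 1.450000, DF = 0.962464, PV = 1.395573
  t = 1.0000: CF_t = 1.450000, DF = 0.926337, PV = 1.343188
  t = 1.5000: CF_t = 1.450000, DF = 0.891566, PV = 1.292770
  t = 2.0000: CF_t = 1.450000, DF = 0.858100, PV = 1.244245
  t = 2.5000: CF_t = 1.450000, DF = 0.825890, PV = 1.197541
  t = 3.0000: CF_t = 1.450000, DF = 0.794889, PV = 1.152590
  t = 3.5000: CF_t = 1.450000, DF = 0.765052, PV = 1.109326
  t = 4.0000: CF_t = 1.450000, DF = 0.736335, PV = 1.067686
  t = 4.5000: CF_t = 1.450000, DF = 0.708696, PV = 1.027609
  t = 5.0000: CF_t = 1.450000, DF = 0.682094, PV = 0.989037
  t = 5.5000: CF_t = 1.450000, DF = 0.656491, PV = 0.951912
  t = 6.0000: CF_t = 1.450000, DF = 0.631849, PV = 0.916181
  t = 6.5000: CF_t = 1.450000, DF = 0.608132, PV = 0.881791
  t = 7.0000: CF_t = 1.450000, DF = 0.585305, PV = 0.848692
  t = 7.5000: CF_t = 1.450000, DF = 0.563335, PV = 0.816836
  t = 8.0000: CF_t = 1.450000, DF = 0.542190, PV = 0.786175
  t = 8.5000: CF_t = 1.450000, DF = 0.521838, PV = 0.756665
  t = 9.0000: CF_t = 1.450000, DF = 0.502250, PV = 0.728263
  t = 9.5000: CF_t = 1.450000, DF = 0.483398, PV = 0.700927
  t = 10.0000: CF_t = 101.450000, DF = 0.465253, PV = 47.199902
Price P = sum_t PV_t = 66.406910
Macaulay numerator sum_t t * PV_t:
  t * PV_t at t = 0.5000: 0.697786
  t * PV_t at t = 1.0000: 1.343188
  t * PV_t at t = 1.5000: 1.939155
  t * PV_t at t = 2.0000: 2.488489
  t * PV_t at t = 2.5000: 2.993852
  t * PV_t at t = 3.0000: 3.457769
  t * PV_t at t = 3.5000: 3.882641
  t * PV_t at t = 4.0000: 4.270745
  t * PV_t at t = 4.5000: 4.624242
  t * PV_t at t = 5.0000: 4.945185
  t * PV_t at t = 5.5000: 5.235518
  t * PV_t at t = 6.0000: 5.497088
  t * PV_t at t = 6.5000: 5.731644
  t * PV_t at t = 7.0000: 5.940847
  t * PV_t at t = 7.5000: 6.126269
  t * PV_t at t = 8.0000: 6.289400
  t * PV_t at t = 8.5000: 6.431653
  t * PV_t at t = 9.0000: 6.554365
  t * PV_t at t = 9.5000: 6.658804
  t * PV_t at t = 10.0000: 471.999024
Macaulay duration D = (sum_t t * PV_t) / P = 557.107665 / 66.406910 = 8.389303


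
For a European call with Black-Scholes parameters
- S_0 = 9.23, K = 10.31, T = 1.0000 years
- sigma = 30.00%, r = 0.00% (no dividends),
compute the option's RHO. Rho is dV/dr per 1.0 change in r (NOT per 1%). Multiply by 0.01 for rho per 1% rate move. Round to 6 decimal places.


Answer: Rho = 3.112923

Derivation:
d1 = -0.2188508317; d2 = -0.5188508317
phi(d1) = 0.3895019620; exp(-qT) = 1.0000000000; exp(-rT) = 1.0000000000
N(d2) = 0.3019323837
Rho = K*T*exp(-rT)*N(d2) = 10.3100 * 1.0000 * 1.0000000000 * 0.3019323837 = 3.112923


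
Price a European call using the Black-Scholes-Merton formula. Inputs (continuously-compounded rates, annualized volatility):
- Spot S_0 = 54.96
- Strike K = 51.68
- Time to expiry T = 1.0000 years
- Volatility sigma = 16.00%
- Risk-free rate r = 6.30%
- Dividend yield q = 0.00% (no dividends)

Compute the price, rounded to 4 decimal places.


Answer: Price = 7.4652

Derivation:
d1 = (ln(S/K) + (r - q + 0.5*sigma^2) * T) / (sigma * sqrt(T)) = 0.85834243
d2 = d1 - sigma * sqrt(T) = 0.69834243
exp(-rT) = 0.93894347; exp(-qT) = 1.00000000
C = S_0 * exp(-qT) * N(d1) - K * exp(-rT) * N(d2)
N(d1) = 0.80464830; N(d2) = 0.75751846
C = 54.9600 * 1.00000000 * 0.80464830 - 51.6800 * 0.93894347 * 0.75751846 = 7.4652


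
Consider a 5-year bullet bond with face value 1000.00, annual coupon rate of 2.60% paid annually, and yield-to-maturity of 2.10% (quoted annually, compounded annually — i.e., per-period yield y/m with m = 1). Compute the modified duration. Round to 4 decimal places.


Coupon per period c = face * coupon_rate / m = 26.000000
Periods per year m = 1; per-period yield y/m = 0.021000
Number of cashflows N = 5
Cashflows (t years, CF_t, discount factor 1/(1+y/m)^(m*t), PV):
  t = 1.0000: CF_t = 26.000000, DF = 0.979432, PV = 25.465230
  t = 2.0000: CF_t = 26.000000, DF = 0.959287, PV = 24.941460
  t = 3.0000: CF_t = 26.000000, DF = 0.939556, PV = 24.428462
  t = 4.0000: CF_t = 26.000000, DF = 0.920231, PV = 23.926015
  t = 5.0000: CF_t = 1026.000000, DF = 0.901304, PV = 924.737885
Price P = sum_t PV_t = 1023.499052
First compute Macaulay numerator sum_t t * PV_t:
  t * PV_t at t = 1.0000: 25.465230
  t * PV_t at t = 2.0000: 49.882919
  t * PV_t at t = 3.0000: 73.285385
  t * PV_t at t = 4.0000: 95.704062
  t * PV_t at t = 5.0000: 4623.689425
Macaulay duration D = 4868.027022 / 1023.499052 = 4.756259
Modified duration = D / (1 + y/m) = 4.756259 / (1 + 0.021000) = 4.658432

Answer: Modified duration = 4.6584


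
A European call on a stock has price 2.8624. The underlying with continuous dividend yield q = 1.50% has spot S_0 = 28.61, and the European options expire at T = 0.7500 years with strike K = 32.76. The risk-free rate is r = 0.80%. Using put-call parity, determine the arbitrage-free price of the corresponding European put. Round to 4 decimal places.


Answer: Put price = 7.1365

Derivation:
Put-call parity: C - P = S_0 * exp(-qT) - K * exp(-rT).
S_0 * exp(-qT) = 28.6100 * 0.98881304 = 28.28994121
K * exp(-rT) = 32.7600 * 0.99401796 = 32.56402850
P = C - S*exp(-qT) + K*exp(-rT)
P = 2.8624 - 28.28994121 + 32.56402850 = 7.1365


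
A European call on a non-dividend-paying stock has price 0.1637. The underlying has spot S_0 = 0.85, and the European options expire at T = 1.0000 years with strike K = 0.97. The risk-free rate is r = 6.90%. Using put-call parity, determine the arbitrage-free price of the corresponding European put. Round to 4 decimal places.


Answer: Put price = 0.2190

Derivation:
Put-call parity: C - P = S_0 * exp(-qT) - K * exp(-rT).
S_0 * exp(-qT) = 0.8500 * 1.00000000 = 0.85000000
K * exp(-rT) = 0.9700 * 0.93332668 = 0.90532688
P = C - S*exp(-qT) + K*exp(-rT)
P = 0.1637 - 0.85000000 + 0.90532688 = 0.2190


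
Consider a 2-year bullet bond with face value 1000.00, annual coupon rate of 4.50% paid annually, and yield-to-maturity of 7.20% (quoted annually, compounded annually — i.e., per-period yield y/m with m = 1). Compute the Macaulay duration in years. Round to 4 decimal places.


Coupon per period c = face * coupon_rate / m = 45.000000
Periods per year m = 1; per-period yield y/m = 0.072000
Number of cashflows N = 2
Cashflows (t years, CF_t, discount factor 1/(1+y/m)^(m*t), PV):
  t = 1.0000: CF_t = 45.000000, DF = 0.932836, PV = 41.977612
  t = 2.0000: CF_t = 1045.000000, DF = 0.870183, PV = 909.340889
Price P = sum_t PV_t = 951.318501
Macaulay numerator sum_t t * PV_t:
  t * PV_t at t = 1.0000: 41.977612
  t * PV_t at t = 2.0000: 1818.681778
Macaulay duration D = (sum_t t * PV_t) / P = 1860.659390 / 951.318501 = 1.955874

Answer: Macaulay duration = 1.9559 years


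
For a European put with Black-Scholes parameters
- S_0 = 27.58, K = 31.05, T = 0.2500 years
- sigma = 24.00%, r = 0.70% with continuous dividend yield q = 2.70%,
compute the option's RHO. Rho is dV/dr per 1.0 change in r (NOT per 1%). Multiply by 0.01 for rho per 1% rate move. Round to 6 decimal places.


Answer: Rho = -6.679377

Derivation:
d1 = -0.9692328001; d2 = -1.0892328001
phi(d1) = 0.2494131193; exp(-qT) = 0.9932727301; exp(-rT) = 0.9982515304
N(-d2) = 0.8619743809
Rho = -K*T*exp(-rT)*N(-d2) = -31.0500 * 0.2500 * 0.9982515304 * 0.8619743809 = -6.679377


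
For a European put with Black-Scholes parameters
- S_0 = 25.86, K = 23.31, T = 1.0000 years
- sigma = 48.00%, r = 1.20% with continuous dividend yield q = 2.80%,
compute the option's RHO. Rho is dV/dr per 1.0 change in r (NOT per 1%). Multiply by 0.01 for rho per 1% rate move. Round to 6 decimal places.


d1 = 0.4229477506; d2 = -0.0570522494
phi(d1) = 0.3648091521; exp(-qT) = 0.9723883668; exp(-rT) = 0.9880717129
N(-d2) = 0.5227482131
Rho = -K*T*exp(-rT)*N(-d2) = -23.3100 * 1.0000 * 0.9880717129 * 0.5227482131 = -12.039912

Answer: Rho = -12.039912


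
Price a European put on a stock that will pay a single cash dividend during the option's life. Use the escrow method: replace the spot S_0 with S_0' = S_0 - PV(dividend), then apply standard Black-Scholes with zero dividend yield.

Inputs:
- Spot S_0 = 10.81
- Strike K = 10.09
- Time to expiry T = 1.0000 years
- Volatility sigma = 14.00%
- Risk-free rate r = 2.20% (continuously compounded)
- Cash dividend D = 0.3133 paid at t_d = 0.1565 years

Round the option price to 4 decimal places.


PV(D) = D * exp(-r * t_d) = 0.3133 * 0.99656292 = 0.31222316
S_0' = S_0 - PV(D) = 10.8100 - 0.31222316 = 10.49777684
d1 = (ln(S_0'/K) + (r + sigma^2/2)*T) / (sigma*sqrt(T)) = 0.51013336
d2 = d1 - sigma*sqrt(T) = 0.37013336
exp(-rT) = 0.97824024
N(-d1) = 0.30497902; N(-d2) = 0.35564156
P = K * exp(-rT) * N(-d2) - S_0' * N(-d1) = 10.0900 * 0.97824024 * 0.35564156 - 10.49777684 * 0.30497902 = 0.3087

Answer: Price = 0.3087


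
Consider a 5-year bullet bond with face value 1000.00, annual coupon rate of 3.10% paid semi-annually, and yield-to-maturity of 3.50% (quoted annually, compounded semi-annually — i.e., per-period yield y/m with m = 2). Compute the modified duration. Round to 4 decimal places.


Answer: Modified duration = 4.5862

Derivation:
Coupon per period c = face * coupon_rate / m = 15.500000
Periods per year m = 2; per-period yield y/m = 0.017500
Number of cashflows N = 10
Cashflows (t years, CF_t, discount factor 1/(1+y/m)^(m*t), PV):
  t = 0.5000: CF_t = 15.500000, DF = 0.982801, PV = 15.233415
  t = 1.0000: CF_t = 15.500000, DF = 0.965898, PV = 14.971415
  t = 1.5000: CF_t = 15.500000, DF = 0.949285, PV = 14.713922
  t = 2.0000: CF_t = 15.500000, DF = 0.932959, PV = 14.460857
  t = 2.5000: CF_t = 15.500000, DF = 0.916913, PV = 14.212144
  t = 3.0000: CF_t = 15.500000, DF = 0.901143, PV = 13.967709
  t = 3.5000: CF_t = 15.500000, DF = 0.885644, PV = 13.727479
  t = 4.0000: CF_t = 15.500000, DF = 0.870412, PV = 13.491379
  t = 4.5000: CF_t = 15.500000, DF = 0.855441, PV = 13.259341
  t = 5.0000: CF_t = 1015.500000, DF = 0.840729, PV = 853.759892
Price P = sum_t PV_t = 981.797554
First compute Macaulay numerator sum_t t * PV_t:
  t * PV_t at t = 0.5000: 7.616708
  t * PV_t at t = 1.0000: 14.971415
  t * PV_t at t = 1.5000: 22.070883
  t * PV_t at t = 2.0000: 28.921714
  t * PV_t at t = 2.5000: 35.530361
  t * PV_t at t = 3.0000: 41.903128
  t * PV_t at t = 3.5000: 48.046175
  t * PV_t at t = 4.0000: 53.965518
  t * PV_t at t = 4.5000: 59.667034
  t * PV_t at t = 5.0000: 4268.799461
Macaulay duration D = 4581.492396 / 981.797554 = 4.666433
Modified duration = D / (1 + y/m) = 4.666433 / (1 + 0.017500) = 4.586175


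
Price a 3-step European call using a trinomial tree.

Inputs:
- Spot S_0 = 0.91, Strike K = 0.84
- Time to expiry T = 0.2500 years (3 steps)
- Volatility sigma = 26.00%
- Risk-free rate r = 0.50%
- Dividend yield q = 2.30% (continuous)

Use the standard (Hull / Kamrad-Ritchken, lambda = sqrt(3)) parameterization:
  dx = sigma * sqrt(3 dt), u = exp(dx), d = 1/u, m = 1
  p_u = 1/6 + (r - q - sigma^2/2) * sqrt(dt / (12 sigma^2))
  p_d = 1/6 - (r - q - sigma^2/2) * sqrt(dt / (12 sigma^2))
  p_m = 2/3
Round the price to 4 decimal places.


Answer: Price = V(0,0) = 0.0871

Derivation:
dt = T/N = 0.083333; dx = sigma*sqrt(3*dt) = 0.130000
u = exp(dx) = 1.138828; d = 1/u = 0.878095
p_u = 0.150064, p_m = 0.666667, p_d = 0.183269
Discount per step: exp(-r*dt) = 0.999583
Stock lattice S(k, j) with j the centered position index:
  k=0: S(0,+0) = 0.9100
  k=1: S(1,-1) = 0.7991; S(1,+0) = 0.9100; S(1,+1) = 1.0363
  k=2: S(2,-2) = 0.7017; S(2,-1) = 0.7991; S(2,+0) = 0.9100; S(2,+1) = 1.0363; S(2,+2) = 1.1802
  k=3: S(3,-3) = 0.6161; S(3,-2) = 0.7017; S(3,-1) = 0.7991; S(3,+0) = 0.9100; S(3,+1) = 1.0363; S(3,+2) = 1.1802; S(3,+3) = 1.3441
Terminal payoffs V(N, j) = max(S_T - K, 0):
  V(3,-3) = 0.000000; V(3,-2) = 0.000000; V(3,-1) = 0.000000; V(3,+0) = 0.070000; V(3,+1) = 0.196334; V(3,+2) = 0.340206; V(3,+3) = 0.504053
Backward induction: V(k, j) = exp(-r*dt) * [p_u * V(k+1, j+1) + p_m * V(k+1, j) + p_d * V(k+1, j-1)]
  V(2,-2) = exp(-r*dt) * [p_u*0.000000 + p_m*0.000000 + p_d*0.000000] = 0.000000
  V(2,-1) = exp(-r*dt) * [p_u*0.070000 + p_m*0.000000 + p_d*0.000000] = 0.010500
  V(2,+0) = exp(-r*dt) * [p_u*0.196334 + p_m*0.070000 + p_d*0.000000] = 0.076098
  V(2,+1) = exp(-r*dt) * [p_u*0.340206 + p_m*0.196334 + p_d*0.070000] = 0.194690
  V(2,+2) = exp(-r*dt) * [p_u*0.504053 + p_m*0.340206 + p_d*0.196334] = 0.338285
  V(1,-1) = exp(-r*dt) * [p_u*0.076098 + p_m*0.010500 + p_d*0.000000] = 0.018412
  V(1,+0) = exp(-r*dt) * [p_u*0.194690 + p_m*0.076098 + p_d*0.010500] = 0.081838
  V(1,+1) = exp(-r*dt) * [p_u*0.338285 + p_m*0.194690 + p_d*0.076098] = 0.194423
  V(0,+0) = exp(-r*dt) * [p_u*0.194423 + p_m*0.081838 + p_d*0.018412] = 0.087073


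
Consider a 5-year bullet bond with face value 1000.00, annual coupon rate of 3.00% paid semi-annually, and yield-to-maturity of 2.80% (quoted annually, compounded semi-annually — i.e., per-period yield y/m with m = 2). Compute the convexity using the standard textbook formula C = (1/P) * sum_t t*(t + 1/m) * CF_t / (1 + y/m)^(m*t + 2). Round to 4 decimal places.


Answer: Convexity = 24.4887

Derivation:
Coupon per period c = face * coupon_rate / m = 15.000000
Periods per year m = 2; per-period yield y/m = 0.014000
Number of cashflows N = 10
Cashflows (t years, CF_t, discount factor 1/(1+y/m)^(m*t), PV):
  t = 0.5000: CF_t = 15.000000, DF = 0.986193, PV = 14.792899
  t = 1.0000: CF_t = 15.000000, DF = 0.972577, PV = 14.588658
  t = 1.5000: CF_t = 15.000000, DF = 0.959149, PV = 14.387237
  t = 2.0000: CF_t = 15.000000, DF = 0.945906, PV = 14.188597
  t = 2.5000: CF_t = 15.000000, DF = 0.932847, PV = 13.992699
  t = 3.0000: CF_t = 15.000000, DF = 0.919967, PV = 13.799506
  t = 3.5000: CF_t = 15.000000, DF = 0.907265, PV = 13.608980
  t = 4.0000: CF_t = 15.000000, DF = 0.894739, PV = 13.421085
  t = 4.5000: CF_t = 15.000000, DF = 0.882386, PV = 13.235784
  t = 5.0000: CF_t = 1015.000000, DF = 0.870203, PV = 883.255788
Price P = sum_t PV_t = 1009.271232
Convexity numerator sum_t t*(t + 1/m) * CF_t / (1+y/m)^(m*t + 2):
  t = 0.5000: term = 7.193618
  t = 1.0000: term = 21.282895
  t = 1.5000: term = 41.978096
  t = 2.0000: term = 68.997528
  t = 2.5000: term = 102.067350
  t = 3.0000: term = 140.921390
  t = 3.5000: term = 185.300973
  t = 4.0000: term = 234.954742
  t = 4.5000: term = 289.638488
  t = 5.0000: term = 23623.447458
Convexity = (1/P) * sum = 24715.782538 / 1009.271232 = 24.488742


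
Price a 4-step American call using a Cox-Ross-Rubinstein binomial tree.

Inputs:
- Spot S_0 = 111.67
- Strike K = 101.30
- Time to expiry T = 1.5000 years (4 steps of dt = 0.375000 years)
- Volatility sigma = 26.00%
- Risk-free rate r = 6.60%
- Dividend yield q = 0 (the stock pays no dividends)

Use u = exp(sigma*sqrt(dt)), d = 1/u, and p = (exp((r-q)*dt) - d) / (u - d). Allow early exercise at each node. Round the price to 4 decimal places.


dt = T/N = 0.375000
u = exp(sigma*sqrt(dt)) = 1.172592; d = 1/u = 0.852811
p = (exp((r-q)*dt) - d) / (u - d) = 0.538642
Discount per step: exp(-r*dt) = 0.975554
Stock lattice S(k, i) with i counting down-moves:
  k=0: S(0,0) = 111.6700
  k=1: S(1,0) = 130.9434; S(1,1) = 95.2335
  k=2: S(2,0) = 153.5432; S(2,1) = 111.6700; S(2,2) = 81.2162
  k=3: S(3,0) = 180.0435; S(3,1) = 130.9434; S(3,2) = 95.2335; S(3,3) = 69.2621
  k=4: S(4,0) = 211.1176; S(4,1) = 153.5432; S(4,2) = 111.6700; S(4,3) = 81.2162; S(4,4) = 59.0675
Terminal payoffs V(N, i) = max(S_T - K, 0):
  V(4,0) = 109.817622; V(4,1) = 52.243169; V(4,2) = 10.370000; V(4,3) = 0.000000; V(4,4) = 0.000000
Backward induction: V(k, i) = exp(-r*dt) * [p * V(k+1, i) + (1-p) * V(k+1, i+1)]; then take max(V_cont, immediate exercise) for American.
  V(3,0) = exp(-r*dt) * [p*109.817622 + (1-p)*52.243169] = 81.219922; exercise = 78.743519; V(3,0) = max -> 81.219922
  V(3,1) = exp(-r*dt) * [p*52.243169 + (1-p)*10.370000] = 32.119771; exercise = 29.643368; V(3,1) = max -> 32.119771
  V(3,2) = exp(-r*dt) * [p*10.370000 + (1-p)*0.000000] = 5.449170; exercise = 0.000000; V(3,2) = max -> 5.449170
  V(3,3) = exp(-r*dt) * [p*0.000000 + (1-p)*0.000000] = 0.000000; exercise = 0.000000; V(3,3) = max -> 0.000000
  V(2,0) = exp(-r*dt) * [p*81.219922 + (1-p)*32.119771] = 57.135437; exercise = 52.243169; V(2,0) = max -> 57.135437
  V(2,1) = exp(-r*dt) * [p*32.119771 + (1-p)*5.449170] = 19.330677; exercise = 10.370000; V(2,1) = max -> 19.330677
  V(2,2) = exp(-r*dt) * [p*5.449170 + (1-p)*0.000000] = 2.863399; exercise = 0.000000; V(2,2) = max -> 2.863399
  V(1,0) = exp(-r*dt) * [p*57.135437 + (1-p)*19.330677] = 38.723548; exercise = 29.643368; V(1,0) = max -> 38.723548
  V(1,1) = exp(-r*dt) * [p*19.330677 + (1-p)*2.863399] = 11.446533; exercise = 0.000000; V(1,1) = max -> 11.446533
  V(0,0) = exp(-r*dt) * [p*38.723548 + (1-p)*11.446533] = 25.500082; exercise = 10.370000; V(0,0) = max -> 25.500082

Answer: Price = V(0,0) = 25.5001
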